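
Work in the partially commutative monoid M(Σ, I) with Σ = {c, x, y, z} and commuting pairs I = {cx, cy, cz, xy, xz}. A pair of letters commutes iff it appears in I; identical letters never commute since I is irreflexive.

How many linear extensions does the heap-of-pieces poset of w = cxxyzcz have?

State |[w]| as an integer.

210

drop 0:c onto floor
drop 1:x onto floor
drop 2:x onto {1:x}
drop 3:y onto floor
drop 4:z onto {3:y}
drop 5:c onto {0:c}
drop 6:z onto {4:z}
ground layer = {0:c, 1:x, 3:y}
drop-orders for the pieces not yet dropped (sum over which currently-grounded one goes next):
  1 to go: {2} 1  {5} 1  {6} 1
  2 to go: {0,5} 1  {1,2} 1  {2,5} 2  {2,6} 2  {4,6} 1  {5,6} 2
  3 to go: {0,2,5} 3  {0,5,6} 3  {1,2,5} 3  {1,2,6} 3  {2,4,6} 3  {2,5,6} 6  {3,4,6} 1  {4,5,6} 3
  4 to go: {0,1,2,5} 6  {0,2,5,6} 12  {0,4,5,6} 6  {1,2,4,6} 6  {1,2,5,6} 12  {2,3,4,6} 4  {2,4,5,6} 12  {3,4,5,6} 4
  5 to go: {0,1,2,5,6} 30  {0,2,4,5,6} 30  {0,3,4,5,6} 10  {1,2,3,4,6} 10  {1,2,4,5,6} 30  {2,3,4,5,6} 20
  if 0:c drops first: 60 orders
  if 1:x drops first: 60 orders
  if 3:y drops first: 90 orders
heap linearizations: 210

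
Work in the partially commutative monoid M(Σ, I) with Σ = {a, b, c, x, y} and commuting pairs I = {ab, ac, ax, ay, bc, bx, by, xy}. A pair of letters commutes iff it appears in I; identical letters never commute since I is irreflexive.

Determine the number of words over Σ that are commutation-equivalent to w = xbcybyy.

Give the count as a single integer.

0(x) covers ∅
1(b) covers ∅
2(c) covers 0:x
3(y) covers 2:c
4(b) covers 1:b
5(y) covers 3:y
6(y) covers 5:y
floor of heap: 0:x, 1:b
completions by unplaced set U, small U first (add the entries for U minus each lowest piece of U):
  |U|=1: {4}:1  {6}:1
  |U|=2: {1,4}:1  {4,6}:2  {5,6}:1
  |U|=3: {1,4,6}:3  {3,5,6}:1  {4,5,6}:3
  |U|=4: {1,4,5,6}:6  {2,3,5,6}:1  {3,4,5,6}:4
  |U|=5: {0,2,3,5,6}:1  {1,3,4,5,6}:10  {2,3,4,5,6}:5
  start at 0(x): 15
  start at 1(b): 6
sum over floor = 21

21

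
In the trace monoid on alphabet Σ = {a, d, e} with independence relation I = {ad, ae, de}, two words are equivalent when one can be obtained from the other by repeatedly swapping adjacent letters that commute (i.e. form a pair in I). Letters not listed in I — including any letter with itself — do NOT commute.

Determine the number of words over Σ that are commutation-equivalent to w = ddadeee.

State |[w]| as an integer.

140

0(d) covers ∅
1(d) covers 0:d
2(a) covers ∅
3(d) covers 1:d
4(e) covers ∅
5(e) covers 4:e
6(e) covers 5:e
floor of heap: 0:d, 2:a, 4:e
completions by unplaced set U, small U first (add the entries for U minus each lowest piece of U):
  |U|=1: {2}:1  {3}:1  {6}:1
  |U|=2: {1,3}:1  {2,3}:2  {2,6}:2  {3,6}:2  {5,6}:1
  |U|=3: {0,1,3}:1  {1,2,3}:3  {1,3,6}:3  {2,3,6}:6  {2,5,6}:3  {3,5,6}:3  {4,5,6}:1
  |U|=4: {0,1,2,3}:4  {0,1,3,6}:4  {1,2,3,6}:12  {1,3,5,6}:6  {2,3,5,6}:12  {2,4,5,6}:4  {3,4,5,6}:4
  |U|=5: {0,1,2,3,6}:20  {0,1,3,5,6}:10  {1,2,3,5,6}:30  {1,3,4,5,6}:10  {2,3,4,5,6}:20
  start at 0(d): 60
  start at 2(a): 20
  start at 4(e): 60
sum over floor = 140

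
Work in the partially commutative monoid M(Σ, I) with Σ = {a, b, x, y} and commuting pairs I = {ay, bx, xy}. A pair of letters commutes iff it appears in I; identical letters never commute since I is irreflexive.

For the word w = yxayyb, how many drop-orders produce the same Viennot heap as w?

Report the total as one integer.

0(y) covers ∅
1(x) covers ∅
2(a) covers 1:x
3(y) covers 0:y
4(y) covers 3:y
5(b) covers 2:a, 4:y
floor of heap: 0:y, 1:x
completions by unplaced set U, small U first (add the entries for U minus each lowest piece of U):
  |U|=1: {5}:1
  |U|=2: {2,5}:1  {4,5}:1
  |U|=3: {1,2,5}:1  {2,4,5}:2  {3,4,5}:1
  |U|=4: {0,3,4,5}:1  {1,2,4,5}:3  {2,3,4,5}:3
  start at 0(y): 6
  start at 1(x): 4
sum over floor = 10

10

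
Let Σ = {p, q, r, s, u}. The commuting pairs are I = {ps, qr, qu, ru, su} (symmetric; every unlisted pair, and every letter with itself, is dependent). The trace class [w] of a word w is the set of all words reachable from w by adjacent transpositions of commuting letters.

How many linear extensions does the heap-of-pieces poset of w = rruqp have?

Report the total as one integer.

0(r) covers ∅
1(r) covers 0:r
2(u) covers ∅
3(q) covers ∅
4(p) covers 1:r, 2:u, 3:q
floor of heap: 0:r, 2:u, 3:q
completions by unplaced set U, small U first (add the entries for U minus each lowest piece of U):
  |U|=1: {4}:1
  |U|=2: {1,4}:1  {2,4}:1  {3,4}:1
  |U|=3: {0,1,4}:1  {1,2,4}:2  {1,3,4}:2  {2,3,4}:2
  start at 0(r): 6
  start at 2(u): 3
  start at 3(q): 3
sum over floor = 12

12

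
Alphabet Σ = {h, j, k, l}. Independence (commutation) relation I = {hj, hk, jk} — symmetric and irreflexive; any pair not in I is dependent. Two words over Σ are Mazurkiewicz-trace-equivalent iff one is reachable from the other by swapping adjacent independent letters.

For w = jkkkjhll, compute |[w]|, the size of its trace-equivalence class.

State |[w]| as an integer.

drop 0:j onto floor
drop 1:k onto floor
drop 2:k onto {1:k}
drop 3:k onto {2:k}
drop 4:j onto {0:j}
drop 5:h onto floor
drop 6:l onto {3:k, 4:j, 5:h}
drop 7:l onto {6:l}
ground layer = {0:j, 1:k, 5:h}
drop-orders for the pieces not yet dropped (sum over which currently-grounded one goes next):
  1 to go: {7} 1
  2 to go: {6,7} 1
  3 to go: {3,6,7} 1  {4,6,7} 1  {5,6,7} 1
  4 to go: {0,4,6,7} 1  {2,3,6,7} 1  {3,4,6,7} 2  {3,5,6,7} 2  {4,5,6,7} 2
  5 to go: {0,3,4,6,7} 3  {0,4,5,6,7} 3  {1,2,3,6,7} 1  {2,3,4,6,7} 3  {2,3,5,6,7} 3  {3,4,5,6,7} 6
  6 to go: {0,2,3,4,6,7} 6  {0,3,4,5,6,7} 12  {1,2,3,4,6,7} 4  {1,2,3,5,6,7} 4  {2,3,4,5,6,7} 12
  if 0:j drops first: 20 orders
  if 1:k drops first: 30 orders
  if 5:h drops first: 10 orders
heap linearizations: 60

60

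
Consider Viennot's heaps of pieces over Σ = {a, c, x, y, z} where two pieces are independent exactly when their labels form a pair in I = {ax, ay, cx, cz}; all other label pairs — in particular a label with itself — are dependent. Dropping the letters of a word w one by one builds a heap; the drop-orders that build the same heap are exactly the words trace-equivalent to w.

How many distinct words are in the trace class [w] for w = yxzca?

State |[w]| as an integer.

drop 0:y onto floor
drop 1:x onto {0:y}
drop 2:z onto {1:x}
drop 3:c onto {0:y}
drop 4:a onto {2:z, 3:c}
ground layer = {0:y}
drop-orders for the pieces not yet dropped (sum over which currently-grounded one goes next):
  1 to go: {4} 1
  2 to go: {2,4} 1  {3,4} 1
  3 to go: {1,2,4} 1  {2,3,4} 2
  if 0:y drops first: 3 orders

3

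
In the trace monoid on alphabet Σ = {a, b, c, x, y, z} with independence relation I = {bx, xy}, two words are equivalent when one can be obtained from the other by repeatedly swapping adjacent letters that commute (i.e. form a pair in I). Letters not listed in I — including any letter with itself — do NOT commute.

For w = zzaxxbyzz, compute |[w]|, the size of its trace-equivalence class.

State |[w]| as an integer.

#0=z has no predecessor
#1=z depends on [0:z]
#2=a depends on [1:z]
#3=x depends on [2:a]
#4=x depends on [3:x]
#5=b depends on [2:a]
#6=y depends on [5:b]
#7=z depends on [4:x, 6:y]
#8=z depends on [7:z]
sources: [0:z]
N(rest) = Σ N(rest − s) over sources s of rest; N(one piece) = 1:
  size 1 → [8]=1
  size 2 → [7,8]=1
  size 3 → [4,7,8]=1  [6,7,8]=1
  size 4 → [3,4,7,8]=1  [4,6,7,8]=2  [5,6,7,8]=1
  size 5 → [3,4,6,7,8]=3  [4,5,6,7,8]=3
  size 6 → [3,4,5,6,7,8]=6
  size 7 → [2,3,4,5,6,7,8]=6
  first=0(z) contributes 6

6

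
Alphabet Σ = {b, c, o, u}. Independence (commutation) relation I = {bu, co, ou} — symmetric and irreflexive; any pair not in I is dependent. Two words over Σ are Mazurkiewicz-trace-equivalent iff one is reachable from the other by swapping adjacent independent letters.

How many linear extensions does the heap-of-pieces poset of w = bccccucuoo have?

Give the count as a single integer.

#0=b has no predecessor
#1=c depends on [0:b]
#2=c depends on [1:c]
#3=c depends on [2:c]
#4=c depends on [3:c]
#5=u depends on [4:c]
#6=c depends on [5:u]
#7=u depends on [6:c]
#8=o depends on [0:b]
#9=o depends on [8:o]
sources: [0:b]
N(rest) = Σ N(rest − s) over sources s of rest; N(one piece) = 1:
  size 1 → [7]=1  [9]=1
  size 2 → [6,7]=1  [7,9]=2  [8,9]=1
  size 3 → [5,6,7]=1  [6,7,9]=3  [7,8,9]=3
  size 4 → [4,5,6,7]=1  [5,6,7,9]=4  [6,7,8,9]=6
  size 5 → [3,4,5,6,7]=1  [4,5,6,7,9]=5  [5,6,7,8,9]=10
  size 6 → [2,3,4,5,6,7]=1  [3,4,5,6,7,9]=6  [4,5,6,7,8,9]=15
  size 7 → [1,2,3,4,5,6,7]=1  [2,3,4,5,6,7,9]=7  [3,4,5,6,7,8,9]=21
  size 8 → [1,2,3,4,5,6,7,9]=8  [2,3,4,5,6,7,8,9]=28
  first=0(b) contributes 36

36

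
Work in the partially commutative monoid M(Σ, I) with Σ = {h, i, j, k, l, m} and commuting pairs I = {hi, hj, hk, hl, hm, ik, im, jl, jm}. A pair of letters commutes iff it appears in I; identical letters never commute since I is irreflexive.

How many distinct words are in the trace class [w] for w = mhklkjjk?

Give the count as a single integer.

8

#0=m has no predecessor
#1=h has no predecessor
#2=k depends on [0:m]
#3=l depends on [2:k]
#4=k depends on [3:l]
#5=j depends on [4:k]
#6=j depends on [5:j]
#7=k depends on [6:j]
sources: [0:m, 1:h]
N(rest) = Σ N(rest − s) over sources s of rest; N(one piece) = 1:
  size 1 → [1]=1  [7]=1
  size 2 → [1,7]=2  [6,7]=1
  size 3 → [1,6,7]=3  [5,6,7]=1
  size 4 → [1,5,6,7]=4  [4,5,6,7]=1
  size 5 → [1,4,5,6,7]=5  [3,4,5,6,7]=1
  size 6 → [1,3,4,5,6,7]=6  [2,3,4,5,6,7]=1
  first=0(m) contributes 7
  first=1(h) contributes 1
|[w]| = 8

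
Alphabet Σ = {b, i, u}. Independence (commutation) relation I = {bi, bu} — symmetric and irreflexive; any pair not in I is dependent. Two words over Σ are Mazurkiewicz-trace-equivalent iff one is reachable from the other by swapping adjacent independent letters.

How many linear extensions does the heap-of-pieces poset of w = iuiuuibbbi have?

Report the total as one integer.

0(i) covers ∅
1(u) covers 0:i
2(i) covers 1:u
3(u) covers 2:i
4(u) covers 3:u
5(i) covers 4:u
6(b) covers ∅
7(b) covers 6:b
8(b) covers 7:b
9(i) covers 5:i
floor of heap: 0:i, 6:b
completions by unplaced set U, small U first (add the entries for U minus each lowest piece of U):
  |U|=1: {8}:1  {9}:1
  |U|=2: {5,9}:1  {7,8}:1  {8,9}:2
  |U|=3: {4,5,9}:1  {5,8,9}:3  {6,7,8}:1  {7,8,9}:3
  |U|=4: {3,4,5,9}:1  {4,5,8,9}:4  {5,7,8,9}:6  {6,7,8,9}:4
  |U|=5: {2,3,4,5,9}:1  {3,4,5,8,9}:5  {4,5,7,8,9}:10  {5,6,7,8,9}:10
  |U|=6: {1,2,3,4,5,9}:1  {2,3,4,5,8,9}:6  {3,4,5,7,8,9}:15  {4,5,6,7,8,9}:20
  |U|=7: {0,1,2,3,4,5,9}:1  {1,2,3,4,5,8,9}:7  {2,3,4,5,7,8,9}:21  {3,4,5,6,7,8,9}:35
  |U|=8: {0,1,2,3,4,5,8,9}:8  {1,2,3,4,5,7,8,9}:28  {2,3,4,5,6,7,8,9}:56
  start at 0(i): 84
  start at 6(b): 36
sum over floor = 120

120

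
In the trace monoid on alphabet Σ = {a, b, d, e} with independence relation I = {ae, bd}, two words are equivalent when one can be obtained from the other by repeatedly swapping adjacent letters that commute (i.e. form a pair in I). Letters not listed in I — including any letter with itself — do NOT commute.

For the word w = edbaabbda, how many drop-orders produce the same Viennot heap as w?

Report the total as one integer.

6

drop 0:e onto floor
drop 1:d onto {0:e}
drop 2:b onto {0:e}
drop 3:a onto {1:d, 2:b}
drop 4:a onto {3:a}
drop 5:b onto {4:a}
drop 6:b onto {5:b}
drop 7:d onto {4:a}
drop 8:a onto {6:b, 7:d}
ground layer = {0:e}
drop-orders for the pieces not yet dropped (sum over which currently-grounded one goes next):
  1 to go: {8} 1
  2 to go: {6,8} 1  {7,8} 1
  3 to go: {5,6,8} 1  {6,7,8} 2
  4 to go: {5,6,7,8} 3
  5 to go: {4,5,6,7,8} 3
  6 to go: {3,4,5,6,7,8} 3
  7 to go: {1,3,4,5,6,7,8} 3  {2,3,4,5,6,7,8} 3
  if 0:e drops first: 6 orders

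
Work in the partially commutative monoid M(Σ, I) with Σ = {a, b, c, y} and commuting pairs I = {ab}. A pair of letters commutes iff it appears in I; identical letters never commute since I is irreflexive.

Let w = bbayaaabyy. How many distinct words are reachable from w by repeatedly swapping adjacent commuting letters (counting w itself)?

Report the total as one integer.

12

0(b) covers ∅
1(b) covers 0:b
2(a) covers ∅
3(y) covers 1:b, 2:a
4(a) covers 3:y
5(a) covers 4:a
6(a) covers 5:a
7(b) covers 3:y
8(y) covers 6:a, 7:b
9(y) covers 8:y
floor of heap: 0:b, 2:a
completions by unplaced set U, small U first (add the entries for U minus each lowest piece of U):
  |U|=1: {9}:1
  |U|=2: {8,9}:1
  |U|=3: {6,8,9}:1  {7,8,9}:1
  |U|=4: {5,6,8,9}:1  {6,7,8,9}:2
  |U|=5: {4,5,6,8,9}:1  {5,6,7,8,9}:3
  |U|=6: {4,5,6,7,8,9}:4
  |U|=7: {3,4,5,6,7,8,9}:4
  |U|=8: {1,3,4,5,6,7,8,9}:4  {2,3,4,5,6,7,8,9}:4
  start at 0(b): 8
  start at 2(a): 4
sum over floor = 12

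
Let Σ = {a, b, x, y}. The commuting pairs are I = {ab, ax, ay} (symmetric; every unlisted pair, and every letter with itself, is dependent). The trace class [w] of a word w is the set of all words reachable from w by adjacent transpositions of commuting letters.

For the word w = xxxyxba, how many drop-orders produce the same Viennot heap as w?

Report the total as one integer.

piece 0:x — minimal
piece 1:x rests on {0:x}
piece 2:x rests on {1:x}
piece 3:y rests on {2:x}
piece 4:x rests on {3:y}
piece 5:b rests on {4:x}
piece 6:a — minimal
minimal pieces: {0:x, 6:a}
ways to finish when only these pieces remain (= sum over removing one remaining piece with nothing left below it):
  1 left: {5}→1  {6}→1
  2 left: {4,5}→1  {5,6}→2
  3 left: {3,4,5}→1  {4,5,6}→3
  4 left: {2,3,4,5}→1  {3,4,5,6}→4
  5 left: {1,2,3,4,5}→1  {2,3,4,5,6}→5
  placing 0:x first → 6 extensions
  placing 6:a first → 1 extensions
total linear extensions = 7

7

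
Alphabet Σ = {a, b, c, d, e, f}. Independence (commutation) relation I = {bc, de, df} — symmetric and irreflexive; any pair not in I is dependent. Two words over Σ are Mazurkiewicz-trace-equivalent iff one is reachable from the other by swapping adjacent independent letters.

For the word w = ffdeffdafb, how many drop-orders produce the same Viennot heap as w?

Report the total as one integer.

21

0(f) covers ∅
1(f) covers 0:f
2(d) covers ∅
3(e) covers 1:f
4(f) covers 3:e
5(f) covers 4:f
6(d) covers 2:d
7(a) covers 5:f, 6:d
8(f) covers 7:a
9(b) covers 8:f
floor of heap: 0:f, 2:d
completions by unplaced set U, small U first (add the entries for U minus each lowest piece of U):
  |U|=1: {9}:1
  |U|=2: {8,9}:1
  |U|=3: {7,8,9}:1
  |U|=4: {5,7,8,9}:1  {6,7,8,9}:1
  |U|=5: {2,6,7,8,9}:1  {4,5,7,8,9}:1  {5,6,7,8,9}:2
  |U|=6: {2,5,6,7,8,9}:3  {3,4,5,7,8,9}:1  {4,5,6,7,8,9}:3
  |U|=7: {1,3,4,5,7,8,9}:1  {2,4,5,6,7,8,9}:6  {3,4,5,6,7,8,9}:4
  |U|=8: {0,1,3,4,5,7,8,9}:1  {1,3,4,5,6,7,8,9}:5  {2,3,4,5,6,7,8,9}:10
  start at 0(f): 15
  start at 2(d): 6
sum over floor = 21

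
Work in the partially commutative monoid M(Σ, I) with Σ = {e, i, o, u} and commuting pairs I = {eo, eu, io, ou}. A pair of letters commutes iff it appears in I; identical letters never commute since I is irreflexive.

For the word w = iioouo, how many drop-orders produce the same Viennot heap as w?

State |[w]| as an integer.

0(i) covers ∅
1(i) covers 0:i
2(o) covers ∅
3(o) covers 2:o
4(u) covers 1:i
5(o) covers 3:o
floor of heap: 0:i, 2:o
completions by unplaced set U, small U first (add the entries for U minus each lowest piece of U):
  |U|=1: {4}:1  {5}:1
  |U|=2: {1,4}:1  {3,5}:1  {4,5}:2
  |U|=3: {0,1,4}:1  {1,4,5}:3  {2,3,5}:1  {3,4,5}:3
  |U|=4: {0,1,4,5}:4  {1,3,4,5}:6  {2,3,4,5}:4
  start at 0(i): 10
  start at 2(o): 10
sum over floor = 20

20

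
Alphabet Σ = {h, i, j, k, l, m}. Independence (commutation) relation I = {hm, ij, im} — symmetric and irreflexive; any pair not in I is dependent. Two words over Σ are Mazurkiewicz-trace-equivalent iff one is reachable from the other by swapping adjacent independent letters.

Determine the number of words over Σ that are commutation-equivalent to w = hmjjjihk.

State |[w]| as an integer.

9

0(h) covers ∅
1(m) covers ∅
2(j) covers 0:h, 1:m
3(j) covers 2:j
4(j) covers 3:j
5(i) covers 0:h
6(h) covers 4:j, 5:i
7(k) covers 6:h
floor of heap: 0:h, 1:m
completions by unplaced set U, small U first (add the entries for U minus each lowest piece of U):
  |U|=1: {7}:1
  |U|=2: {6,7}:1
  |U|=3: {4,6,7}:1  {5,6,7}:1
  |U|=4: {3,4,6,7}:1  {4,5,6,7}:2
  |U|=5: {2,3,4,6,7}:1  {3,4,5,6,7}:3
  |U|=6: {1,2,3,4,6,7}:1  {2,3,4,5,6,7}:4
  start at 0(h): 5
  start at 1(m): 4
sum over floor = 9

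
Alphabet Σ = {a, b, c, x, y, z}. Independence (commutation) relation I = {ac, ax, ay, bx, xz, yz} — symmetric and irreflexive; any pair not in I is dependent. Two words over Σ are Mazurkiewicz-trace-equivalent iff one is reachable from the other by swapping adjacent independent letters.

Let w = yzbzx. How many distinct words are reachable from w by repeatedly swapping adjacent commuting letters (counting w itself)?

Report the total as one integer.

7

piece 0:y — minimal
piece 1:z — minimal
piece 2:b rests on {0:y, 1:z}
piece 3:z rests on {2:b}
piece 4:x rests on {0:y}
minimal pieces: {0:y, 1:z}
ways to finish when only these pieces remain (= sum over removing one remaining piece with nothing left below it):
  1 left: {3}→1  {4}→1
  2 left: {2,3}→1  {3,4}→2
  3 left: {1,2,3}→1  {2,3,4}→3
  placing 0:y first → 4 extensions
  placing 1:z first → 3 extensions
total linear extensions = 7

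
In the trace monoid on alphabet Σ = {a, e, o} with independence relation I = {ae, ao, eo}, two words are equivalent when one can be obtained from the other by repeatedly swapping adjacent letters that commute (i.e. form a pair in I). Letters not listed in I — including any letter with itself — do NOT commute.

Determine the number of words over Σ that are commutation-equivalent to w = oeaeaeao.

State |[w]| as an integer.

0(o) covers ∅
1(e) covers ∅
2(a) covers ∅
3(e) covers 1:e
4(a) covers 2:a
5(e) covers 3:e
6(a) covers 4:a
7(o) covers 0:o
floor of heap: 0:o, 1:e, 2:a
completions by unplaced set U, small U first (add the entries for U minus each lowest piece of U):
  |U|=1: {5}:1  {6}:1  {7}:1
  |U|=2: {0,7}:1  {3,5}:1  {4,6}:1  {5,6}:2  {5,7}:2  {6,7}:2
  |U|=3: {0,5,7}:3  {0,6,7}:3  {1,3,5}:1  {2,4,6}:1  {3,5,6}:3  {3,5,7}:3  {4,5,6}:3  {4,6,7}:3  {5,6,7}:6
  |U|=4: {0,3,5,7}:6  {0,4,6,7}:6  {0,5,6,7}:12  {1,3,5,6}:4  {1,3,5,7}:4  {2,4,5,6}:4  {2,4,6,7}:4  {3,4,5,6}:6  {3,5,6,7}:12  {4,5,6,7}:12
  |U|=5: {0,1,3,5,7}:10  {0,2,4,6,7}:10  {0,3,5,6,7}:30  {0,4,5,6,7}:30  {1,3,4,5,6}:10  {1,3,5,6,7}:20  {2,3,4,5,6}:10  {2,4,5,6,7}:20  {3,4,5,6,7}:30
  |U|=6: {0,1,3,5,6,7}:60  {0,2,4,5,6,7}:60  {0,3,4,5,6,7}:90  {1,2,3,4,5,6}:20  {1,3,4,5,6,7}:60  {2,3,4,5,6,7}:60
  start at 0(o): 140
  start at 1(e): 210
  start at 2(a): 210
sum over floor = 560

560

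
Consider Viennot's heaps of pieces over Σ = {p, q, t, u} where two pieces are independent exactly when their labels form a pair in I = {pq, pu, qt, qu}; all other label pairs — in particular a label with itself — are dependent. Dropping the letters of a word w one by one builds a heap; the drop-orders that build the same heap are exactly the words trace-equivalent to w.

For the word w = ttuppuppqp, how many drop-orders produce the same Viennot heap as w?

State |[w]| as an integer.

210

#0=t has no predecessor
#1=t depends on [0:t]
#2=u depends on [1:t]
#3=p depends on [1:t]
#4=p depends on [3:p]
#5=u depends on [2:u]
#6=p depends on [4:p]
#7=p depends on [6:p]
#8=q has no predecessor
#9=p depends on [7:p]
sources: [0:t, 8:q]
N(rest) = Σ N(rest − s) over sources s of rest; N(one piece) = 1:
  size 1 → [5]=1  [8]=1  [9]=1
  size 2 → [2,5]=1  [5,8]=2  [5,9]=2  [7,9]=1  [8,9]=2
  size 3 → [2,5,8]=3  [2,5,9]=3  [5,7,9]=3  [5,8,9]=6  [6,7,9]=1  [7,8,9]=3
  size 4 → [2,5,7,9]=6  [2,5,8,9]=12  [4,6,7,9]=1  [5,6,7,9]=4  [5,7,8,9]=12  [6,7,8,9]=4
  size 5 → [2,5,6,7,9]=10  [2,5,7,8,9]=30  [3,4,6,7,9]=1  [4,5,6,7,9]=5  [4,6,7,8,9]=5  [5,6,7,8,9]=20
  size 6 → [2,4,5,6,7,9]=15  [2,5,6,7,8,9]=60  [3,4,5,6,7,9]=6  [3,4,6,7,8,9]=6  [4,5,6,7,8,9]=30
  size 7 → [2,3,4,5,6,7,9]=21  [2,4,5,6,7,8,9]=105  [3,4,5,6,7,8,9]=42
  size 8 → [1,2,3,4,5,6,7,9]=21  [2,3,4,5,6,7,8,9]=168
  first=0(t) contributes 189
  first=8(q) contributes 21
|[w]| = 210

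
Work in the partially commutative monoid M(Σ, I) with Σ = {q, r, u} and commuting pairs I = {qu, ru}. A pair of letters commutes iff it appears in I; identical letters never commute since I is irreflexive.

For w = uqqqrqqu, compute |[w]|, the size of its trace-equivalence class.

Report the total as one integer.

28

#0=u has no predecessor
#1=q has no predecessor
#2=q depends on [1:q]
#3=q depends on [2:q]
#4=r depends on [3:q]
#5=q depends on [4:r]
#6=q depends on [5:q]
#7=u depends on [0:u]
sources: [0:u, 1:q]
N(rest) = Σ N(rest − s) over sources s of rest; N(one piece) = 1:
  size 1 → [6]=1  [7]=1
  size 2 → [0,7]=1  [5,6]=1  [6,7]=2
  size 3 → [0,6,7]=3  [4,5,6]=1  [5,6,7]=3
  size 4 → [0,5,6,7]=6  [3,4,5,6]=1  [4,5,6,7]=4
  size 5 → [0,4,5,6,7]=10  [2,3,4,5,6]=1  [3,4,5,6,7]=5
  size 6 → [0,3,4,5,6,7]=15  [1,2,3,4,5,6]=1  [2,3,4,5,6,7]=6
  first=0(u) contributes 7
  first=1(q) contributes 21
|[w]| = 28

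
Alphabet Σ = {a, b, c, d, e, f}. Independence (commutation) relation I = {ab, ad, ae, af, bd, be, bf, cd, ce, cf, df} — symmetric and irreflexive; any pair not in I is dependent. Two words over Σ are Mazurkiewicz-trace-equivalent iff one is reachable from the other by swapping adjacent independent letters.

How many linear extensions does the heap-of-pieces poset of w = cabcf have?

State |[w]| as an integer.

10

#0=c has no predecessor
#1=a depends on [0:c]
#2=b depends on [0:c]
#3=c depends on [1:a, 2:b]
#4=f has no predecessor
sources: [0:c, 4:f]
N(rest) = Σ N(rest − s) over sources s of rest; N(one piece) = 1:
  size 1 → [3]=1  [4]=1
  size 2 → [1,3]=1  [2,3]=1  [3,4]=2
  size 3 → [1,2,3]=2  [1,3,4]=3  [2,3,4]=3
  first=0(c) contributes 8
  first=4(f) contributes 2
|[w]| = 10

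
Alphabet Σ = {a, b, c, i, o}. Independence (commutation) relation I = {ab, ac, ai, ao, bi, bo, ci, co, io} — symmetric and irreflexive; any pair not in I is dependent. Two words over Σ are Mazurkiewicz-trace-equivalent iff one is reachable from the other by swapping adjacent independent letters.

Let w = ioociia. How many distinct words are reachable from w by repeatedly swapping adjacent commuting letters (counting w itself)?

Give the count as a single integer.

420

0(i) covers ∅
1(o) covers ∅
2(o) covers 1:o
3(c) covers ∅
4(i) covers 0:i
5(i) covers 4:i
6(a) covers ∅
floor of heap: 0:i, 1:o, 3:c, 6:a
completions by unplaced set U, small U first (add the entries for U minus each lowest piece of U):
  |U|=1: {2}:1  {3}:1  {5}:1  {6}:1
  |U|=2: {1,2}:1  {2,3}:2  {2,5}:2  {2,6}:2  {3,5}:2  {3,6}:2  {4,5}:1  {5,6}:2
  |U|=3: {0,4,5}:1  {1,2,3}:3  {1,2,5}:3  {1,2,6}:3  {2,3,5}:6  {2,3,6}:6  {2,4,5}:3  {2,5,6}:6  {3,4,5}:3  {3,5,6}:6  {4,5,6}:3
  |U|=4: {0,2,4,5}:4  {0,3,4,5}:4  {0,4,5,6}:4  {1,2,3,5}:12  {1,2,3,6}:12  {1,2,4,5}:6  {1,2,5,6}:12  {2,3,4,5}:12  {2,3,5,6}:24  {2,4,5,6}:12  {3,4,5,6}:12
  |U|=5: {0,1,2,4,5}:10  {0,2,3,4,5}:20  {0,2,4,5,6}:20  {0,3,4,5,6}:20  {1,2,3,4,5}:30  {1,2,3,5,6}:60  {1,2,4,5,6}:30  {2,3,4,5,6}:60
  start at 0(i): 180
  start at 1(o): 120
  start at 3(c): 60
  start at 6(a): 60
sum over floor = 420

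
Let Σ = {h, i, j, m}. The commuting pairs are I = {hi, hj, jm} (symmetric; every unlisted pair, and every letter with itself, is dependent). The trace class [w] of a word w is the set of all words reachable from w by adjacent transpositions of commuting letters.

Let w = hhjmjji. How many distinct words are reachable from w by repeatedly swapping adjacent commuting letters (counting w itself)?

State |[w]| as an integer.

0(h) covers ∅
1(h) covers 0:h
2(j) covers ∅
3(m) covers 1:h
4(j) covers 2:j
5(j) covers 4:j
6(i) covers 3:m, 5:j
floor of heap: 0:h, 2:j
completions by unplaced set U, small U first (add the entries for U minus each lowest piece of U):
  |U|=1: {6}:1
  |U|=2: {3,6}:1  {5,6}:1
  |U|=3: {1,3,6}:1  {3,5,6}:2  {4,5,6}:1
  |U|=4: {0,1,3,6}:1  {1,3,5,6}:3  {2,4,5,6}:1  {3,4,5,6}:3
  |U|=5: {0,1,3,5,6}:4  {1,3,4,5,6}:6  {2,3,4,5,6}:4
  start at 0(h): 10
  start at 2(j): 10
sum over floor = 20

20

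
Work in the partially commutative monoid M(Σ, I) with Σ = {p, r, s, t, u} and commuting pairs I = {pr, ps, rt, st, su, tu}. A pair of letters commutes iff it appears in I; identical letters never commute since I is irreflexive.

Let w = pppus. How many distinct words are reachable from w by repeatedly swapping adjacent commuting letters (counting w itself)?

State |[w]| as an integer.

5

0(p) covers ∅
1(p) covers 0:p
2(p) covers 1:p
3(u) covers 2:p
4(s) covers ∅
floor of heap: 0:p, 4:s
completions by unplaced set U, small U first (add the entries for U minus each lowest piece of U):
  |U|=1: {3}:1  {4}:1
  |U|=2: {2,3}:1  {3,4}:2
  |U|=3: {1,2,3}:1  {2,3,4}:3
  start at 0(p): 4
  start at 4(s): 1
sum over floor = 5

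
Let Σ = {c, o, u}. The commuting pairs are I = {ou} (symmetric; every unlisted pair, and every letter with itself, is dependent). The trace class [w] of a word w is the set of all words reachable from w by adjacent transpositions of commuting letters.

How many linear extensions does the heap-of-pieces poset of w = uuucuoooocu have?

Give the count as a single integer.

0(u) covers ∅
1(u) covers 0:u
2(u) covers 1:u
3(c) covers 2:u
4(u) covers 3:c
5(o) covers 3:c
6(o) covers 5:o
7(o) covers 6:o
8(o) covers 7:o
9(c) covers 4:u, 8:o
10(u) covers 9:c
floor of heap: 0:u
completions by unplaced set U, small U first (add the entries for U minus each lowest piece of U):
  |U|=1: {10}:1
  |U|=2: {9,10}:1
  |U|=3: {4,9,10}:1  {8,9,10}:1
  |U|=4: {4,8,9,10}:2  {7,8,9,10}:1
  |U|=5: {4,7,8,9,10}:3  {6,7,8,9,10}:1
  |U|=6: {4,6,7,8,9,10}:4  {5,6,7,8,9,10}:1
  |U|=7: {4,5,6,7,8,9,10}:5
  |U|=8: {3,4,5,6,7,8,9,10}:5
  |U|=9: {2,3,4,5,6,7,8,9,10}:5
  start at 0(u): 5

5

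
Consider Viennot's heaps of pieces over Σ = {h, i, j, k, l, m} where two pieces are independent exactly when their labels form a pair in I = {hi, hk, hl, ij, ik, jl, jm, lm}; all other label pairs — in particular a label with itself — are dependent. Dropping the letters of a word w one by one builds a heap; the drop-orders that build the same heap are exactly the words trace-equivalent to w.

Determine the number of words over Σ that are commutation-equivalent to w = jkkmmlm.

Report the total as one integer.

drop 0:j onto floor
drop 1:k onto {0:j}
drop 2:k onto {1:k}
drop 3:m onto {2:k}
drop 4:m onto {3:m}
drop 5:l onto {2:k}
drop 6:m onto {4:m}
ground layer = {0:j}
drop-orders for the pieces not yet dropped (sum over which currently-grounded one goes next):
  1 to go: {5} 1  {6} 1
  2 to go: {4,6} 1  {5,6} 2
  3 to go: {3,4,6} 1  {4,5,6} 3
  4 to go: {3,4,5,6} 4
  5 to go: {2,3,4,5,6} 4
  if 0:j drops first: 4 orders

4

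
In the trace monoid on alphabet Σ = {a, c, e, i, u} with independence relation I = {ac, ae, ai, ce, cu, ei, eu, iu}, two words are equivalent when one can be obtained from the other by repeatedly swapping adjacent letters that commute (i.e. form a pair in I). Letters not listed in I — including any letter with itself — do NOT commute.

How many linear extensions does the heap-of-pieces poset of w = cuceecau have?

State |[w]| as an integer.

560

0(c) covers ∅
1(u) covers ∅
2(c) covers 0:c
3(e) covers ∅
4(e) covers 3:e
5(c) covers 2:c
6(a) covers 1:u
7(u) covers 6:a
floor of heap: 0:c, 1:u, 3:e
completions by unplaced set U, small U first (add the entries for U minus each lowest piece of U):
  |U|=1: {4}:1  {5}:1  {7}:1
  |U|=2: {2,5}:1  {3,4}:1  {4,5}:2  {4,7}:2  {5,7}:2  {6,7}:1
  |U|=3: {0,2,5}:1  {1,6,7}:1  {2,4,5}:3  {2,5,7}:3  {3,4,5}:3  {3,4,7}:3  {4,5,7}:6  {4,6,7}:3  {5,6,7}:3
  |U|=4: {0,2,4,5}:4  {0,2,5,7}:4  {1,4,6,7}:4  {1,5,6,7}:4  {2,3,4,5}:6  {2,4,5,7}:12  {2,5,6,7}:6  {3,4,5,7}:12  {3,4,6,7}:6  {4,5,6,7}:12
  |U|=5: {0,2,3,4,5}:10  {0,2,4,5,7}:20  {0,2,5,6,7}:10  {1,2,5,6,7}:10  {1,3,4,6,7}:10  {1,4,5,6,7}:20  {2,3,4,5,7}:30  {2,4,5,6,7}:30  {3,4,5,6,7}:30
  |U|=6: {0,1,2,5,6,7}:20  {0,2,3,4,5,7}:60  {0,2,4,5,6,7}:60  {1,2,4,5,6,7}:60  {1,3,4,5,6,7}:60  {2,3,4,5,6,7}:90
  start at 0(c): 210
  start at 1(u): 210
  start at 3(e): 140
sum over floor = 560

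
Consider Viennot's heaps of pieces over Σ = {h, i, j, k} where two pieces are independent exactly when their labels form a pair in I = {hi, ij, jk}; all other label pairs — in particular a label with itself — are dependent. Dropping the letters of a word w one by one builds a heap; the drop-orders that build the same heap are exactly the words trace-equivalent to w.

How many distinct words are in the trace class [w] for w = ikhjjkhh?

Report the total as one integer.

3

#0=i has no predecessor
#1=k depends on [0:i]
#2=h depends on [1:k]
#3=j depends on [2:h]
#4=j depends on [3:j]
#5=k depends on [2:h]
#6=h depends on [4:j, 5:k]
#7=h depends on [6:h]
sources: [0:i]
N(rest) = Σ N(rest − s) over sources s of rest; N(one piece) = 1:
  size 1 → [7]=1
  size 2 → [6,7]=1
  size 3 → [4,6,7]=1  [5,6,7]=1
  size 4 → [3,4,6,7]=1  [4,5,6,7]=2
  size 5 → [3,4,5,6,7]=3
  size 6 → [2,3,4,5,6,7]=3
  first=0(i) contributes 3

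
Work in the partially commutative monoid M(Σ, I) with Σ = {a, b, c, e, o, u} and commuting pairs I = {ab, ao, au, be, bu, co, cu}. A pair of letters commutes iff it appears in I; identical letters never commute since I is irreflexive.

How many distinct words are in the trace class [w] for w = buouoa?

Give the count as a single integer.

0(b) covers ∅
1(u) covers ∅
2(o) covers 0:b, 1:u
3(u) covers 2:o
4(o) covers 3:u
5(a) covers ∅
floor of heap: 0:b, 1:u, 5:a
completions by unplaced set U, small U first (add the entries for U minus each lowest piece of U):
  |U|=1: {4}:1  {5}:1
  |U|=2: {3,4}:1  {4,5}:2
  |U|=3: {2,3,4}:1  {3,4,5}:3
  |U|=4: {0,2,3,4}:1  {1,2,3,4}:1  {2,3,4,5}:4
  start at 0(b): 5
  start at 1(u): 5
  start at 5(a): 2
sum over floor = 12

12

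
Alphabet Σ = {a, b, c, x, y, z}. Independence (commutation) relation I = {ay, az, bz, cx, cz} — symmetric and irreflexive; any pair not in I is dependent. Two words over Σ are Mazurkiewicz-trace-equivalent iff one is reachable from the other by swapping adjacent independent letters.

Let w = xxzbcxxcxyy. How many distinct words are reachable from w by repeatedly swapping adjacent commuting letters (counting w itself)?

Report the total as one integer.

25

#0=x has no predecessor
#1=x depends on [0:x]
#2=z depends on [1:x]
#3=b depends on [1:x]
#4=c depends on [3:b]
#5=x depends on [2:z, 3:b]
#6=x depends on [5:x]
#7=c depends on [4:c]
#8=x depends on [6:x]
#9=y depends on [7:c, 8:x]
#10=y depends on [9:y]
sources: [0:x]
N(rest) = Σ N(rest − s) over sources s of rest; N(one piece) = 1:
  size 1 → [10]=1
  size 2 → [9,10]=1
  size 3 → [7,9,10]=1  [8,9,10]=1
  size 4 → [4,7,9,10]=1  [6,8,9,10]=1  [7,8,9,10]=2
  size 5 → [4,7,8,9,10]=3  [5,6,8,9,10]=1  [6,7,8,9,10]=3
  size 6 → [2,5,6,8,9,10]=1  [4,6,7,8,9,10]=6  [5,6,7,8,9,10]=4
  size 7 → [2,5,6,7,8,9,10]=5  [4,5,6,7,8,9,10]=10
  size 8 → [2,4,5,6,7,8,9,10]=15  [3,4,5,6,7,8,9,10]=10
  size 9 → [2,3,4,5,6,7,8,9,10]=25
  first=0(x) contributes 25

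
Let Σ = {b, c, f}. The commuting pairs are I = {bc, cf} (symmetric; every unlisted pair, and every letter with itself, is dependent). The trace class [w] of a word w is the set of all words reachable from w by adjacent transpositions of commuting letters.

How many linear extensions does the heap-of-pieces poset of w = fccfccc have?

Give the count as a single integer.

21

drop 0:f onto floor
drop 1:c onto floor
drop 2:c onto {1:c}
drop 3:f onto {0:f}
drop 4:c onto {2:c}
drop 5:c onto {4:c}
drop 6:c onto {5:c}
ground layer = {0:f, 1:c}
drop-orders for the pieces not yet dropped (sum over which currently-grounded one goes next):
  1 to go: {3} 1  {6} 1
  2 to go: {0,3} 1  {3,6} 2  {5,6} 1
  3 to go: {0,3,6} 3  {3,5,6} 3  {4,5,6} 1
  4 to go: {0,3,5,6} 6  {2,4,5,6} 1  {3,4,5,6} 4
  5 to go: {0,3,4,5,6} 10  {1,2,4,5,6} 1  {2,3,4,5,6} 5
  if 0:f drops first: 6 orders
  if 1:c drops first: 15 orders
heap linearizations: 21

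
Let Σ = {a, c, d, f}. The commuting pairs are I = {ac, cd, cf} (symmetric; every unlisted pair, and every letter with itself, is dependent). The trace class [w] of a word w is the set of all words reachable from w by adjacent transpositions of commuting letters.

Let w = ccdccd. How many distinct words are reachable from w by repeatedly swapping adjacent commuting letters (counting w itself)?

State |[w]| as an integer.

drop 0:c onto floor
drop 1:c onto {0:c}
drop 2:d onto floor
drop 3:c onto {1:c}
drop 4:c onto {3:c}
drop 5:d onto {2:d}
ground layer = {0:c, 2:d}
drop-orders for the pieces not yet dropped (sum over which currently-grounded one goes next):
  1 to go: {4} 1  {5} 1
  2 to go: {2,5} 1  {3,4} 1  {4,5} 2
  3 to go: {1,3,4} 1  {2,4,5} 3  {3,4,5} 3
  4 to go: {0,1,3,4} 1  {1,3,4,5} 4  {2,3,4,5} 6
  if 0:c drops first: 10 orders
  if 2:d drops first: 5 orders
heap linearizations: 15

15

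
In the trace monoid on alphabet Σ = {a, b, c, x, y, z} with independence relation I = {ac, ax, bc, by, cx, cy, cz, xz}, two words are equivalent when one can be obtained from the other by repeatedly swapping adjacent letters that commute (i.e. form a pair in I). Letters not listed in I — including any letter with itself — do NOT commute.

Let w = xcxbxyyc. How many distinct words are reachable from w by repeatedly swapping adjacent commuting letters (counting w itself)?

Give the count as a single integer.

28

piece 0:x — minimal
piece 1:c — minimal
piece 2:x rests on {0:x}
piece 3:b rests on {2:x}
piece 4:x rests on {3:b}
piece 5:y rests on {4:x}
piece 6:y rests on {5:y}
piece 7:c rests on {1:c}
minimal pieces: {0:x, 1:c}
ways to finish when only these pieces remain (= sum over removing one remaining piece with nothing left below it):
  1 left: {6}→1  {7}→1
  2 left: {1,7}→1  {5,6}→1  {6,7}→2
  3 left: {1,6,7}→3  {4,5,6}→1  {5,6,7}→3
  4 left: {1,5,6,7}→6  {3,4,5,6}→1  {4,5,6,7}→4
  5 left: {1,4,5,6,7}→10  {2,3,4,5,6}→1  {3,4,5,6,7}→5
  6 left: {0,2,3,4,5,6}→1  {1,3,4,5,6,7}→15  {2,3,4,5,6,7}→6
  placing 0:x first → 21 extensions
  placing 1:c first → 7 extensions
total linear extensions = 28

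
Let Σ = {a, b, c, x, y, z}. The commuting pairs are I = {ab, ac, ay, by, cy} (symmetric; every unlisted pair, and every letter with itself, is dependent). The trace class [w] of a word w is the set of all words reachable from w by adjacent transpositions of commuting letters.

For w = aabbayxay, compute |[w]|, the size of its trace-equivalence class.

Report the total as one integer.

#0=a has no predecessor
#1=a depends on [0:a]
#2=b has no predecessor
#3=b depends on [2:b]
#4=a depends on [1:a]
#5=y has no predecessor
#6=x depends on [3:b, 4:a, 5:y]
#7=a depends on [6:x]
#8=y depends on [6:x]
sources: [0:a, 2:b, 5:y]
N(rest) = Σ N(rest − s) over sources s of rest; N(one piece) = 1:
  size 1 → [7]=1  [8]=1
  size 2 → [7,8]=2
  size 3 → [6,7,8]=2
  size 4 → [3,6,7,8]=2  [4,6,7,8]=2  [5,6,7,8]=2
  size 5 → [1,4,6,7,8]=2  [2,3,6,7,8]=2  [3,4,6,7,8]=4  [3,5,6,7,8]=4  [4,5,6,7,8]=4
  size 6 → [0,1,4,6,7,8]=2  [1,3,4,6,7,8]=6  [1,4,5,6,7,8]=6  [2,3,4,6,7,8]=6  [2,3,5,6,7,8]=6  [3,4,5,6,7,8]=12
  size 7 → [0,1,3,4,6,7,8]=8  [0,1,4,5,6,7,8]=8  [1,2,3,4,6,7,8]=12  [1,3,4,5,6,7,8]=24  [2,3,4,5,6,7,8]=24
  first=0(a) contributes 60
  first=2(b) contributes 40
  first=5(y) contributes 20
|[w]| = 120

120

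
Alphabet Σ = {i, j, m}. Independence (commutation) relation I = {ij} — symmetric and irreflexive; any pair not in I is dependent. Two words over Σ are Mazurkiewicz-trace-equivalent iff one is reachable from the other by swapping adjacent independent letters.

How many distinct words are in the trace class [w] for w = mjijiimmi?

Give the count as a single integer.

10

piece 0:m — minimal
piece 1:j rests on {0:m}
piece 2:i rests on {0:m}
piece 3:j rests on {1:j}
piece 4:i rests on {2:i}
piece 5:i rests on {4:i}
piece 6:m rests on {3:j, 5:i}
piece 7:m rests on {6:m}
piece 8:i rests on {7:m}
minimal pieces: {0:m}
ways to finish when only these pieces remain (= sum over removing one remaining piece with nothing left below it):
  1 left: {8}→1
  2 left: {7,8}→1
  3 left: {6,7,8}→1
  4 left: {3,6,7,8}→1  {5,6,7,8}→1
  5 left: {1,3,6,7,8}→1  {3,5,6,7,8}→2  {4,5,6,7,8}→1
  6 left: {1,3,5,6,7,8}→3  {2,4,5,6,7,8}→1  {3,4,5,6,7,8}→3
  7 left: {1,3,4,5,6,7,8}→6  {2,3,4,5,6,7,8}→4
  placing 0:m first → 10 extensions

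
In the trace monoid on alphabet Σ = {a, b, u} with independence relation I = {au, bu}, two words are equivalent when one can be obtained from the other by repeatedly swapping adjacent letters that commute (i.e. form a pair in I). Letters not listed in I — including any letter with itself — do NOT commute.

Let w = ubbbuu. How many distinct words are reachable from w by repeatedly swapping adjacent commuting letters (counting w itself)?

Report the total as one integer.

20

piece 0:u — minimal
piece 1:b — minimal
piece 2:b rests on {1:b}
piece 3:b rests on {2:b}
piece 4:u rests on {0:u}
piece 5:u rests on {4:u}
minimal pieces: {0:u, 1:b}
ways to finish when only these pieces remain (= sum over removing one remaining piece with nothing left below it):
  1 left: {3}→1  {5}→1
  2 left: {2,3}→1  {3,5}→2  {4,5}→1
  3 left: {0,4,5}→1  {1,2,3}→1  {2,3,5}→3  {3,4,5}→3
  4 left: {0,3,4,5}→4  {1,2,3,5}→4  {2,3,4,5}→6
  placing 0:u first → 10 extensions
  placing 1:b first → 10 extensions
total linear extensions = 20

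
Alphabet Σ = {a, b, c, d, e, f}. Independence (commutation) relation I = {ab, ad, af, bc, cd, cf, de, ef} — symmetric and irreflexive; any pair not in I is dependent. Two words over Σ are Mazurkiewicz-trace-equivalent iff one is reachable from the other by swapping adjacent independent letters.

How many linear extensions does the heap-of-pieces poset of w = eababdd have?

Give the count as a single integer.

drop 0:e onto floor
drop 1:a onto {0:e}
drop 2:b onto {0:e}
drop 3:a onto {1:a}
drop 4:b onto {2:b}
drop 5:d onto {4:b}
drop 6:d onto {5:d}
ground layer = {0:e}
drop-orders for the pieces not yet dropped (sum over which currently-grounded one goes next):
  1 to go: {3} 1  {6} 1
  2 to go: {1,3} 1  {3,6} 2  {5,6} 1
  3 to go: {1,3,6} 3  {3,5,6} 3  {4,5,6} 1
  4 to go: {1,3,5,6} 6  {2,4,5,6} 1  {3,4,5,6} 4
  5 to go: {1,3,4,5,6} 10  {2,3,4,5,6} 5
  if 0:e drops first: 15 orders

15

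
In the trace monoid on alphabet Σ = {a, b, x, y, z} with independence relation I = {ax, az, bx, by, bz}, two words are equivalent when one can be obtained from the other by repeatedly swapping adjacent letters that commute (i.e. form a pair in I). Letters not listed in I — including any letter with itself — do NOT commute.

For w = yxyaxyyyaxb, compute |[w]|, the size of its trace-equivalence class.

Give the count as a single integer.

6

piece 0:y — minimal
piece 1:x rests on {0:y}
piece 2:y rests on {1:x}
piece 3:a rests on {2:y}
piece 4:x rests on {2:y}
piece 5:y rests on {3:a, 4:x}
piece 6:y rests on {5:y}
piece 7:y rests on {6:y}
piece 8:a rests on {7:y}
piece 9:x rests on {7:y}
piece 10:b rests on {8:a}
minimal pieces: {0:y}
ways to finish when only these pieces remain (= sum over removing one remaining piece with nothing left below it):
  1 left: {9}→1  {10}→1
  2 left: {8,10}→1  {9,10}→2
  3 left: {8,9,10}→3
  4 left: {7,8,9,10}→3
  5 left: {6,7,8,9,10}→3
  6 left: {5,6,7,8,9,10}→3
  7 left: {3,5,6,7,8,9,10}→3  {4,5,6,7,8,9,10}→3
  8 left: {3,4,5,6,7,8,9,10}→6
  9 left: {2,3,4,5,6,7,8,9,10}→6
  placing 0:y first → 6 extensions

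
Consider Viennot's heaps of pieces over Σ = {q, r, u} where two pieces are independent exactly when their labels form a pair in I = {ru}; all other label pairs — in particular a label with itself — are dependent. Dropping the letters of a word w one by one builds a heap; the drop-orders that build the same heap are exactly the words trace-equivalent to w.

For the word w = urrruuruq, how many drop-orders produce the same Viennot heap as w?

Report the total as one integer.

drop 0:u onto floor
drop 1:r onto floor
drop 2:r onto {1:r}
drop 3:r onto {2:r}
drop 4:u onto {0:u}
drop 5:u onto {4:u}
drop 6:r onto {3:r}
drop 7:u onto {5:u}
drop 8:q onto {6:r, 7:u}
ground layer = {0:u, 1:r}
drop-orders for the pieces not yet dropped (sum over which currently-grounded one goes next):
  1 to go: {8} 1
  2 to go: {6,8} 1  {7,8} 1
  3 to go: {3,6,8} 1  {5,7,8} 1  {6,7,8} 2
  4 to go: {2,3,6,8} 1  {3,6,7,8} 3  {4,5,7,8} 1  {5,6,7,8} 3
  5 to go: {0,4,5,7,8} 1  {1,2,3,6,8} 1  {2,3,6,7,8} 4  {3,5,6,7,8} 6  {4,5,6,7,8} 4
  6 to go: {0,4,5,6,7,8} 5  {1,2,3,6,7,8} 5  {2,3,5,6,7,8} 10  {3,4,5,6,7,8} 10
  7 to go: {0,3,4,5,6,7,8} 15  {1,2,3,5,6,7,8} 15  {2,3,4,5,6,7,8} 20
  if 0:u drops first: 35 orders
  if 1:r drops first: 35 orders
heap linearizations: 70

70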